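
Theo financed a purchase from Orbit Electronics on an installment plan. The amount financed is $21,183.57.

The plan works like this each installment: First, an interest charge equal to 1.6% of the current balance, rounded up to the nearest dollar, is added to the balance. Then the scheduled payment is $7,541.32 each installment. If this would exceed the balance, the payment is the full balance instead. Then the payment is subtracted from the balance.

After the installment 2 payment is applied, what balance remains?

$6,663.93

# | Opening | Interest | Payment | End bal
1 | $21,183.57 | $339.00 | $7,541.32 | $13,981.25
2 | $13,981.25 | $224.00 | $7,541.32 | $6,663.93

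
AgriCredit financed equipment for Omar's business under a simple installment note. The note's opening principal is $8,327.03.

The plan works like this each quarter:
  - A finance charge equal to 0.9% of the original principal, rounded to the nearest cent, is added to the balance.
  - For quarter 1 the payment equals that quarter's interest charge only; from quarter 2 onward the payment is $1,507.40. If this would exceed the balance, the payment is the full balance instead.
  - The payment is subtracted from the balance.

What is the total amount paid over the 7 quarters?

$8,851.61

Quarter 1: opening $8,327.03; interest $74.94 → $8,401.97; payment $74.94; balance $8,327.03
Quarter 2: opening $8,327.03; interest $74.94 → $8,401.97; payment $1,507.40; balance $6,894.57
Quarter 3: opening $6,894.57; interest $74.94 → $6,969.51; payment $1,507.40; balance $5,462.11
Quarter 4: opening $5,462.11; interest $74.94 → $5,537.05; payment $1,507.40; balance $4,029.65
Quarter 5: opening $4,029.65; interest $74.94 → $4,104.59; payment $1,507.40; balance $2,597.19
Quarter 6: opening $2,597.19; interest $74.94 → $2,672.13; payment $1,507.40; balance $1,164.73
Quarter 7: opening $1,164.73; interest $74.94 → $1,239.67; payment $1,239.67; balance $0.00
Total paid: $8,851.61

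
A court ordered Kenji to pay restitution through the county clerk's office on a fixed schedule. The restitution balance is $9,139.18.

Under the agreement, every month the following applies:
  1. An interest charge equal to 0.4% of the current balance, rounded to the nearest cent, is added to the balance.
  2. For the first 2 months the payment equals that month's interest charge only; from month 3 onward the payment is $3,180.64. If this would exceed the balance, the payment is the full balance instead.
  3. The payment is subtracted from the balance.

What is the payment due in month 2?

# | Opening | Interest | Payment | End bal
1 | $9,139.18 | $36.56 | $36.56 | $9,139.18
2 | $9,139.18 | $36.56 | $36.56 | $9,139.18

$36.56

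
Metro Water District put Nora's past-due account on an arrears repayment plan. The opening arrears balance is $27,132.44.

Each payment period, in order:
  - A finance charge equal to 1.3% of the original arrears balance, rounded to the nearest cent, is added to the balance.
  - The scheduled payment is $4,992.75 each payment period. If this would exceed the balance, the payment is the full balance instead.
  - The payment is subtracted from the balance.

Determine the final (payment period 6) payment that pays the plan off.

Payment period 1: opening $27,132.44; interest $352.72 → $27,485.16; payment $4,992.75; balance $22,492.41
Payment period 2: opening $22,492.41; interest $352.72 → $22,845.13; payment $4,992.75; balance $17,852.38
Payment period 3: opening $17,852.38; interest $352.72 → $18,205.10; payment $4,992.75; balance $13,212.35
Payment period 4: opening $13,212.35; interest $352.72 → $13,565.07; payment $4,992.75; balance $8,572.32
Payment period 5: opening $8,572.32; interest $352.72 → $8,925.04; payment $4,992.75; balance $3,932.29
Payment period 6: opening $3,932.29; interest $352.72 → $4,285.01; payment $4,285.01; balance $0.00

$4,285.01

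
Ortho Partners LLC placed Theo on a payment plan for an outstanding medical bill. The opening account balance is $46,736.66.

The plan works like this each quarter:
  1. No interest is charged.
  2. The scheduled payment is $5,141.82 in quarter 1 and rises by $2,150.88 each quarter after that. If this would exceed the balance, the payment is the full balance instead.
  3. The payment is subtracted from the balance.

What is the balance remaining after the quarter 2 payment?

Quarter 1: $46,736.66 − $5,141.82 → $41,594.84
Quarter 2: $41,594.84 − $7,292.70 → $34,302.14

$34,302.14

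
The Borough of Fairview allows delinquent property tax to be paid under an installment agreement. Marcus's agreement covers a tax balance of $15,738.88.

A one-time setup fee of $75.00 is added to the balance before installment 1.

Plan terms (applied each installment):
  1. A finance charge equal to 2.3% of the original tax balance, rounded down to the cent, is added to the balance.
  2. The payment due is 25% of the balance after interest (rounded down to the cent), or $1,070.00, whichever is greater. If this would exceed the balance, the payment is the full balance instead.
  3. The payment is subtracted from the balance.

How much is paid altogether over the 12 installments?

Installment 1: opening $15,813.88; interest $361.99 → $16,175.87; payment $4,043.96; balance $12,131.91
Installment 2: opening $12,131.91; interest $361.99 → $12,493.90; payment $3,123.47; balance $9,370.43
Installment 3: opening $9,370.43; interest $361.99 → $9,732.42; payment $2,433.10; balance $7,299.32
Installment 4: opening $7,299.32; interest $361.99 → $7,661.31; payment $1,915.32; balance $5,745.99
Installment 5: opening $5,745.99; interest $361.99 → $6,107.98; payment $1,526.99; balance $4,580.99
Installment 6: opening $4,580.99; interest $361.99 → $4,942.98; payment $1,235.74; balance $3,707.24
Installment 7: opening $3,707.24; interest $361.99 → $4,069.23; payment $1,070.00; balance $2,999.23
Installment 8: opening $2,999.23; interest $361.99 → $3,361.22; payment $1,070.00; balance $2,291.22
Installment 9: opening $2,291.22; interest $361.99 → $2,653.21; payment $1,070.00; balance $1,583.21
Installment 10: opening $1,583.21; interest $361.99 → $1,945.20; payment $1,070.00; balance $875.20
Installment 11: opening $875.20; interest $361.99 → $1,237.19; payment $1,070.00; balance $167.19
Installment 12: opening $167.19; interest $361.99 → $529.18; payment $529.18; balance $0.00
Total paid: $20,157.76

$20,157.76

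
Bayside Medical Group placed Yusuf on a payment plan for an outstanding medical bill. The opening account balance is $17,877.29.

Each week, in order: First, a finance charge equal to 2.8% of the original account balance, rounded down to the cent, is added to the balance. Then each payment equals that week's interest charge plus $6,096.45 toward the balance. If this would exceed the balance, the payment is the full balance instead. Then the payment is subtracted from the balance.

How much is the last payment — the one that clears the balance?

$6,184.95

Week 1: $17,877.29 +$500.56 interest = $18,377.85; pay $6,597.01 → $11,780.84
Week 2: $11,780.84 +$500.56 interest = $12,281.40; pay $6,597.01 → $5,684.39
Week 3: $5,684.39 +$500.56 interest = $6,184.95; pay $6,184.95 → $0.00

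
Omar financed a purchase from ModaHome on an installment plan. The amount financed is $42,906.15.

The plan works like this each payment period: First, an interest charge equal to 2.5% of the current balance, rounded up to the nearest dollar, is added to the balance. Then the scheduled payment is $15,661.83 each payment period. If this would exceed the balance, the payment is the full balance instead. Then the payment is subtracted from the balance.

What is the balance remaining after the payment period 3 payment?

# | Opening | Interest | Payment | End bal
1 | $42,906.15 | $1,073.00 | $15,661.83 | $28,317.32
2 | $28,317.32 | $708.00 | $15,661.83 | $13,363.49
3 | $13,363.49 | $335.00 | $13,698.49 | $0.00

$0.00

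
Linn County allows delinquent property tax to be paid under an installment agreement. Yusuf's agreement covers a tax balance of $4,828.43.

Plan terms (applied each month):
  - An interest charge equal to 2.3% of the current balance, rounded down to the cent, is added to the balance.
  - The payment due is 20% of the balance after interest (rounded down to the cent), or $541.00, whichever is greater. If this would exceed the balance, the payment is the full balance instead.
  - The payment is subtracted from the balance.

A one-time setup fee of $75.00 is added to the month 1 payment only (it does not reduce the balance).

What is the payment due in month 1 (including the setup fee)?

# | Opening | Interest | Payment | Fee | End bal
1 | $4,828.43 | $111.05 | $987.89 | $75.00 | $3,951.59

$1,062.89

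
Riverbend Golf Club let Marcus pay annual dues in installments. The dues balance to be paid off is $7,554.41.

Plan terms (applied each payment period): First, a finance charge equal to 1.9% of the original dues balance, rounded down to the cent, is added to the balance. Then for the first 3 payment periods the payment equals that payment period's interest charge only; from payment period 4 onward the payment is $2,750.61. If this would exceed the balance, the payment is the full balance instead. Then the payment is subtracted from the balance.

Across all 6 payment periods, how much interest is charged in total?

# | Opening | Interest | Payment | End bal
1 | $7,554.41 | $143.53 | $143.53 | $7,554.41
2 | $7,554.41 | $143.53 | $143.53 | $7,554.41
3 | $7,554.41 | $143.53 | $143.53 | $7,554.41
4 | $7,554.41 | $143.53 | $2,750.61 | $4,947.33
5 | $4,947.33 | $143.53 | $2,750.61 | $2,340.25
6 | $2,340.25 | $143.53 | $2,483.78 | $0.00
Total interest: $143.53 + $143.53 + $143.53 + $143.53 + $143.53 + $143.53 = $861.18

$861.18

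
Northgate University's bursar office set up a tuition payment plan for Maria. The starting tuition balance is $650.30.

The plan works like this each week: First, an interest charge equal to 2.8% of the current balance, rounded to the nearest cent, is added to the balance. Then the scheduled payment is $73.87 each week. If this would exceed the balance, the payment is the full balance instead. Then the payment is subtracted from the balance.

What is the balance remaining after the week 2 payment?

Week 1: opening $650.30; interest $18.21 → $668.51; payment $73.87; balance $594.64
Week 2: opening $594.64; interest $16.65 → $611.29; payment $73.87; balance $537.42

$537.42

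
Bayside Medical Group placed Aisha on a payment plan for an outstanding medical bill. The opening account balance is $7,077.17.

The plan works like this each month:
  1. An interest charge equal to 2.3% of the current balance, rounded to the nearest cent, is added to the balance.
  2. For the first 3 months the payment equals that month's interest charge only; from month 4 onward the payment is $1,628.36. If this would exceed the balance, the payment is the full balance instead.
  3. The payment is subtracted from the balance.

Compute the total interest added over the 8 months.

$957.26

# | Opening | Interest | Payment | End bal
1 | $7,077.17 | $162.77 | $162.77 | $7,077.17
2 | $7,077.17 | $162.77 | $162.77 | $7,077.17
3 | $7,077.17 | $162.77 | $162.77 | $7,077.17
4 | $7,077.17 | $162.77 | $1,628.36 | $5,611.58
5 | $5,611.58 | $129.07 | $1,628.36 | $4,112.29
6 | $4,112.29 | $94.58 | $1,628.36 | $2,578.51
7 | $2,578.51 | $59.31 | $1,628.36 | $1,009.46
8 | $1,009.46 | $23.22 | $1,032.68 | $0.00
Total interest: $162.77 + $162.77 + $162.77 + $162.77 + $129.07 + $94.58 + $59.31 + $23.22 = $957.26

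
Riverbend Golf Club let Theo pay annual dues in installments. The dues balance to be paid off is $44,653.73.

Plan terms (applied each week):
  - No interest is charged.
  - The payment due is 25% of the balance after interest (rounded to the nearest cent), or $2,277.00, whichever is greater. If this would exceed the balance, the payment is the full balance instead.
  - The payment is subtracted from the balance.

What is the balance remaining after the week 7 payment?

Week 1: $44,653.73 − $11,163.43 → $33,490.30
Week 2: $33,490.30 − $8,372.58 → $25,117.72
Week 3: $25,117.72 − $6,279.43 → $18,838.29
Week 4: $18,838.29 − $4,709.57 → $14,128.72
Week 5: $14,128.72 − $3,532.18 → $10,596.54
Week 6: $10,596.54 − $2,649.14 → $7,947.40
Week 7: $7,947.40 − $2,277.00 → $5,670.40

$5,670.40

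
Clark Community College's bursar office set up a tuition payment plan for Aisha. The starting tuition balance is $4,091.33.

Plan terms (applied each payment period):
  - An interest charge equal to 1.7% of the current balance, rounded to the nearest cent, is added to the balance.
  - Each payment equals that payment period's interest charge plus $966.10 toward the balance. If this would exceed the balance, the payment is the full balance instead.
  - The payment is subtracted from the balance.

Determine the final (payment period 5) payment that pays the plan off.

$230.79

Payment period 1: opening $4,091.33; interest $69.55 → $4,160.88; payment $1,035.65; balance $3,125.23
Payment period 2: opening $3,125.23; interest $53.13 → $3,178.36; payment $1,019.23; balance $2,159.13
Payment period 3: opening $2,159.13; interest $36.71 → $2,195.84; payment $1,002.81; balance $1,193.03
Payment period 4: opening $1,193.03; interest $20.28 → $1,213.31; payment $986.38; balance $226.93
Payment period 5: opening $226.93; interest $3.86 → $230.79; payment $230.79; balance $0.00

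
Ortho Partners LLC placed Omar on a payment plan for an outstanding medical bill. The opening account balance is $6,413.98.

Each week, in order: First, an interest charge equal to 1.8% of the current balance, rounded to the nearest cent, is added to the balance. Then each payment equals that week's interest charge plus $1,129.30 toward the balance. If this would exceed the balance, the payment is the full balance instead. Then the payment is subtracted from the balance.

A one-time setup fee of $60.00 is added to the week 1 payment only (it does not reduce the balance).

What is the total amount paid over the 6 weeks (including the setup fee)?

Week 1: opening $6,413.98; interest $115.45 → $6,529.43; payment $1,244.75 (+ $60.00 fee); balance $5,284.68
Week 2: opening $5,284.68; interest $95.12 → $5,379.80; payment $1,224.42; balance $4,155.38
Week 3: opening $4,155.38; interest $74.80 → $4,230.18; payment $1,204.10; balance $3,026.08
Week 4: opening $3,026.08; interest $54.47 → $3,080.55; payment $1,183.77; balance $1,896.78
Week 5: opening $1,896.78; interest $34.14 → $1,930.92; payment $1,163.44; balance $767.48
Week 6: opening $767.48; interest $13.81 → $781.29; payment $781.29; balance $0.00
Total paid: $6,861.77

$6,861.77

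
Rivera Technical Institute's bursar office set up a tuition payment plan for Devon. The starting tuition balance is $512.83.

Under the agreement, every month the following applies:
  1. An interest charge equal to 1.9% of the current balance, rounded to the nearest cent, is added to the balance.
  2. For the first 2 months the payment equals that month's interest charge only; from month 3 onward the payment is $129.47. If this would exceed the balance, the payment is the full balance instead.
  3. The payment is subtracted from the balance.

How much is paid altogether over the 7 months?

$557.84

Month 1: opening $512.83; interest $9.74 → $522.57; payment $9.74; balance $512.83
Month 2: opening $512.83; interest $9.74 → $522.57; payment $9.74; balance $512.83
Month 3: opening $512.83; interest $9.74 → $522.57; payment $129.47; balance $393.10
Month 4: opening $393.10; interest $7.47 → $400.57; payment $129.47; balance $271.10
Month 5: opening $271.10; interest $5.15 → $276.25; payment $129.47; balance $146.78
Month 6: opening $146.78; interest $2.79 → $149.57; payment $129.47; balance $20.10
Month 7: opening $20.10; interest $0.38 → $20.48; payment $20.48; balance $0.00
Total paid: $557.84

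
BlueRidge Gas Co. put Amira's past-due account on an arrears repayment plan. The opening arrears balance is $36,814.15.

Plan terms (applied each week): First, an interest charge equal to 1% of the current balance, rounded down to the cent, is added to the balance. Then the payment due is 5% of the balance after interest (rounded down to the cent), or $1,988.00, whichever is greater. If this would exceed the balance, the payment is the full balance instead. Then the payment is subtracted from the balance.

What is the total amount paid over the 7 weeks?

Week 1: $36,814.15 +$368.14 interest = $37,182.29; pay $1,988.00 → $35,194.29
Week 2: $35,194.29 +$351.94 interest = $35,546.23; pay $1,988.00 → $33,558.23
Week 3: $33,558.23 +$335.58 interest = $33,893.81; pay $1,988.00 → $31,905.81
Week 4: $31,905.81 +$319.05 interest = $32,224.86; pay $1,988.00 → $30,236.86
Week 5: $30,236.86 +$302.36 interest = $30,539.22; pay $1,988.00 → $28,551.22
Week 6: $28,551.22 +$285.51 interest = $28,836.73; pay $1,988.00 → $26,848.73
Week 7: $26,848.73 +$268.48 interest = $27,117.21; pay $1,988.00 → $25,129.21
Total paid: $13,916.00

$13,916.00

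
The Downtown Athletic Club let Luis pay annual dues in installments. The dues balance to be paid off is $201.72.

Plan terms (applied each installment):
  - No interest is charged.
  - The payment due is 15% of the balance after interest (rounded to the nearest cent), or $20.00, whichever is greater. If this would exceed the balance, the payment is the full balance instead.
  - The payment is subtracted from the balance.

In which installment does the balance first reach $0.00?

10

Installment 1: opening $201.72; payment $30.26; balance $171.46
Installment 2: opening $171.46; payment $25.72; balance $145.74
Installment 3: opening $145.74; payment $21.86; balance $123.88
Installment 4: opening $123.88; payment $20.00; balance $103.88
Installment 5: opening $103.88; payment $20.00; balance $83.88
Installment 6: opening $83.88; payment $20.00; balance $63.88
Installment 7: opening $63.88; payment $20.00; balance $43.88
Installment 8: opening $43.88; payment $20.00; balance $23.88
Installment 9: opening $23.88; payment $20.00; balance $3.88
Installment 10: opening $3.88; payment $3.88; balance $0.00
Balance reaches $0.00 in installment 10.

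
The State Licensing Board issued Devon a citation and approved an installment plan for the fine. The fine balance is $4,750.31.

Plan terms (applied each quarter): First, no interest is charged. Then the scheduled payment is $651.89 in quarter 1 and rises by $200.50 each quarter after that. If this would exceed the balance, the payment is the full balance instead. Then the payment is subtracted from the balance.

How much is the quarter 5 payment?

Quarter 1: opening $4,750.31; payment $651.89; balance $4,098.42
Quarter 2: opening $4,098.42; payment $852.39; balance $3,246.03
Quarter 3: opening $3,246.03; payment $1,052.89; balance $2,193.14
Quarter 4: opening $2,193.14; payment $1,253.39; balance $939.75
Quarter 5: opening $939.75; payment $939.75; balance $0.00

$939.75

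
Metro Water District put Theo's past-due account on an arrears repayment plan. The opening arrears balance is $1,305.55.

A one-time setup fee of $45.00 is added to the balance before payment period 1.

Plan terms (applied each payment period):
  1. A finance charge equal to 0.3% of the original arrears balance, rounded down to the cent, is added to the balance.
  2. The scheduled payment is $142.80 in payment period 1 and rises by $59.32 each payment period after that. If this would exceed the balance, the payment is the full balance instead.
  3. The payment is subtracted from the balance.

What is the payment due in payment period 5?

$380.08

# | Opening | Interest | Payment | End bal
1 | $1,350.55 | $3.91 | $142.80 | $1,211.66
2 | $1,211.66 | $3.91 | $202.12 | $1,013.45
3 | $1,013.45 | $3.91 | $261.44 | $755.92
4 | $755.92 | $3.91 | $320.76 | $439.07
5 | $439.07 | $3.91 | $380.08 | $62.90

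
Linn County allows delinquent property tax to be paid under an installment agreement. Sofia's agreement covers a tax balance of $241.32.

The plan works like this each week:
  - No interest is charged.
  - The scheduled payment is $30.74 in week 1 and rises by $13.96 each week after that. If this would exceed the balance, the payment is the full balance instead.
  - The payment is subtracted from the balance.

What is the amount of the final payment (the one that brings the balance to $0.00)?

Week 1: opening $241.32; payment $30.74; balance $210.58
Week 2: opening $210.58; payment $44.70; balance $165.88
Week 3: opening $165.88; payment $58.66; balance $107.22
Week 4: opening $107.22; payment $72.62; balance $34.60
Week 5: opening $34.60; payment $34.60; balance $0.00

$34.60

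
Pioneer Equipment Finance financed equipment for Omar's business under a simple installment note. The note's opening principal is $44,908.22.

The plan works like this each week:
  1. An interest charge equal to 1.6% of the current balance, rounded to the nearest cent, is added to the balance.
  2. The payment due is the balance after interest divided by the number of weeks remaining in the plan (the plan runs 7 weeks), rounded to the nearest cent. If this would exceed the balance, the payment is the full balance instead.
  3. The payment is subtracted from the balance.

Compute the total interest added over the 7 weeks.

$2,967.95

Week 1: $44,908.22 +$718.53 interest = $45,626.75; pay $6,518.11 → $39,108.64
Week 2: $39,108.64 +$625.74 interest = $39,734.38; pay $6,622.40 → $33,111.98
Week 3: $33,111.98 +$529.79 interest = $33,641.77; pay $6,728.35 → $26,913.42
Week 4: $26,913.42 +$430.61 interest = $27,344.03; pay $6,836.01 → $20,508.02
Week 5: $20,508.02 +$328.13 interest = $20,836.15; pay $6,945.38 → $13,890.77
Week 6: $13,890.77 +$222.25 interest = $14,113.02; pay $7,056.51 → $7,056.51
Week 7: $7,056.51 +$112.90 interest = $7,169.41; pay $7,169.41 → $0.00
Total interest: $718.53 + $625.74 + $529.79 + $430.61 + $328.13 + $222.25 + $112.90 = $2,967.95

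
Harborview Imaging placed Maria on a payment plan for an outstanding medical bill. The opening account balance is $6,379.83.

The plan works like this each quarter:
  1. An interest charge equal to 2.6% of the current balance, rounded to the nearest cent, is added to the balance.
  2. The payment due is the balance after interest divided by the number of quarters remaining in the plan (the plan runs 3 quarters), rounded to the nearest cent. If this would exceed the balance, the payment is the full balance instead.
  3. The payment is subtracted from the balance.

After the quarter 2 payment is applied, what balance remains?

$2,238.63

Quarter 1: $6,379.83 +$165.88 interest = $6,545.71; pay $2,181.90 → $4,363.81
Quarter 2: $4,363.81 +$113.46 interest = $4,477.27; pay $2,238.64 → $2,238.63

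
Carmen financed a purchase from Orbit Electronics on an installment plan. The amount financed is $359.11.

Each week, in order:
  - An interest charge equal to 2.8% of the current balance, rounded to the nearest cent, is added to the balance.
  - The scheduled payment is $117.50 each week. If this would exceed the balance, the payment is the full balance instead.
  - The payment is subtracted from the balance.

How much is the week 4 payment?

Week 1: opening $359.11; interest $10.06 → $369.17; payment $117.50; balance $251.67
Week 2: opening $251.67; interest $7.05 → $258.72; payment $117.50; balance $141.22
Week 3: opening $141.22; interest $3.95 → $145.17; payment $117.50; balance $27.67
Week 4: opening $27.67; interest $0.77 → $28.44; payment $28.44; balance $0.00

$28.44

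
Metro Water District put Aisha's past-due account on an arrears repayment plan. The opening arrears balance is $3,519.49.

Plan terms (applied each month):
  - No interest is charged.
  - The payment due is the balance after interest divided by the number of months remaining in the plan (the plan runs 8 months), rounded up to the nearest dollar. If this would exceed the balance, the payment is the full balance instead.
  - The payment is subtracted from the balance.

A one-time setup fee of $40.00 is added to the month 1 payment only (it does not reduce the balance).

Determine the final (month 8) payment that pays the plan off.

$439.49

# | Opening | Payment | Fee | End bal
1 | $3,519.49 | $440.00 | $40.00 | $3,079.49
2 | $3,079.49 | $440.00 | — | $2,639.49
3 | $2,639.49 | $440.00 | — | $2,199.49
4 | $2,199.49 | $440.00 | — | $1,759.49
5 | $1,759.49 | $440.00 | — | $1,319.49
6 | $1,319.49 | $440.00 | — | $879.49
7 | $879.49 | $440.00 | — | $439.49
8 | $439.49 | $439.49 | — | $0.00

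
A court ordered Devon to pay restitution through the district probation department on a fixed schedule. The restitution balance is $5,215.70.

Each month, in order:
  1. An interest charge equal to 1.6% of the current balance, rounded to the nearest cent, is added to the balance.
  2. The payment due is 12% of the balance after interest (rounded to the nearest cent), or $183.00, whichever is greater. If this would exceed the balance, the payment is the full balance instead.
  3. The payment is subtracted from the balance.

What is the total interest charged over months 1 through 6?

$385.42

Month 1: opening $5,215.70; interest $83.45 → $5,299.15; payment $635.90; balance $4,663.25
Month 2: opening $4,663.25; interest $74.61 → $4,737.86; payment $568.54; balance $4,169.32
Month 3: opening $4,169.32; interest $66.71 → $4,236.03; payment $508.32; balance $3,727.71
Month 4: opening $3,727.71; interest $59.64 → $3,787.35; payment $454.48; balance $3,332.87
Month 5: opening $3,332.87; interest $53.33 → $3,386.20; payment $406.34; balance $2,979.86
Month 6: opening $2,979.86; interest $47.68 → $3,027.54; payment $363.30; balance $2,664.24
Total interest: $83.45 + $74.61 + $66.71 + $59.64 + $53.33 + $47.68 = $385.42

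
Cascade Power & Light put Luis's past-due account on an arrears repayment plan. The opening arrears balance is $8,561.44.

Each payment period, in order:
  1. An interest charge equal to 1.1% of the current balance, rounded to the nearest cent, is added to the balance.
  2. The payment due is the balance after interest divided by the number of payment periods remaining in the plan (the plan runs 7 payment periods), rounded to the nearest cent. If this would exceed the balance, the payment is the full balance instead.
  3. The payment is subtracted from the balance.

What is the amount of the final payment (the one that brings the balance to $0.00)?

$1,320.41

Payment period 1: opening $8,561.44; interest $94.18 → $8,655.62; payment $1,236.52; balance $7,419.10
Payment period 2: opening $7,419.10; interest $81.61 → $7,500.71; payment $1,250.12; balance $6,250.59
Payment period 3: opening $6,250.59; interest $68.76 → $6,319.35; payment $1,263.87; balance $5,055.48
Payment period 4: opening $5,055.48; interest $55.61 → $5,111.09; payment $1,277.77; balance $3,833.32
Payment period 5: opening $3,833.32; interest $42.17 → $3,875.49; payment $1,291.83; balance $2,583.66
Payment period 6: opening $2,583.66; interest $28.42 → $2,612.08; payment $1,306.04; balance $1,306.04
Payment period 7: opening $1,306.04; interest $14.37 → $1,320.41; payment $1,320.41; balance $0.00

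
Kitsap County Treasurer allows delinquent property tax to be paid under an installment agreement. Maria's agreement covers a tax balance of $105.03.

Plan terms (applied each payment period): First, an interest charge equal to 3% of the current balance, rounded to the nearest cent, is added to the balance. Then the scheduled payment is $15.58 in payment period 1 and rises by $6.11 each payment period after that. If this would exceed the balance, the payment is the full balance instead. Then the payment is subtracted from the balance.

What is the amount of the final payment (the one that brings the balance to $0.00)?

Payment period 1: $105.03 +$3.15 interest = $108.18; pay $15.58 → $92.60
Payment period 2: $92.60 +$2.78 interest = $95.38; pay $21.69 → $73.69
Payment period 3: $73.69 +$2.21 interest = $75.90; pay $27.80 → $48.10
Payment period 4: $48.10 +$1.44 interest = $49.54; pay $33.91 → $15.63
Payment period 5: $15.63 +$0.47 interest = $16.10; pay $16.10 → $0.00

$16.10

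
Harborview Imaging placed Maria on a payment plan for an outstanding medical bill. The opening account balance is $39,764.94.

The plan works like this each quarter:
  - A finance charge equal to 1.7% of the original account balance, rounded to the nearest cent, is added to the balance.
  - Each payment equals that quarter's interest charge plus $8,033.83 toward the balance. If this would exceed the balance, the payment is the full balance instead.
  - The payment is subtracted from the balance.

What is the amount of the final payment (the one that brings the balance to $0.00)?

Quarter 1: opening $39,764.94; interest $676.00 → $40,440.94; payment $8,709.83; balance $31,731.11
Quarter 2: opening $31,731.11; interest $676.00 → $32,407.11; payment $8,709.83; balance $23,697.28
Quarter 3: opening $23,697.28; interest $676.00 → $24,373.28; payment $8,709.83; balance $15,663.45
Quarter 4: opening $15,663.45; interest $676.00 → $16,339.45; payment $8,709.83; balance $7,629.62
Quarter 5: opening $7,629.62; interest $676.00 → $8,305.62; payment $8,305.62; balance $0.00

$8,305.62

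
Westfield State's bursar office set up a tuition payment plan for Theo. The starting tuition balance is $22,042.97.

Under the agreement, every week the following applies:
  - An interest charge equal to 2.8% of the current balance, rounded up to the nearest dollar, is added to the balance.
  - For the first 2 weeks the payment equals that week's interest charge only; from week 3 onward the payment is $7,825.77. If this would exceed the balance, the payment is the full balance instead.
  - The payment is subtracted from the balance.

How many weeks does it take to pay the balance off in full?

Week 1: opening $22,042.97; interest $618.00 → $22,660.97; payment $618.00; balance $22,042.97
Week 2: opening $22,042.97; interest $618.00 → $22,660.97; payment $618.00; balance $22,042.97
Week 3: opening $22,042.97; interest $618.00 → $22,660.97; payment $7,825.77; balance $14,835.20
Week 4: opening $14,835.20; interest $416.00 → $15,251.20; payment $7,825.77; balance $7,425.43
Week 5: opening $7,425.43; interest $208.00 → $7,633.43; payment $7,633.43; balance $0.00
Balance reaches $0.00 in week 5.

5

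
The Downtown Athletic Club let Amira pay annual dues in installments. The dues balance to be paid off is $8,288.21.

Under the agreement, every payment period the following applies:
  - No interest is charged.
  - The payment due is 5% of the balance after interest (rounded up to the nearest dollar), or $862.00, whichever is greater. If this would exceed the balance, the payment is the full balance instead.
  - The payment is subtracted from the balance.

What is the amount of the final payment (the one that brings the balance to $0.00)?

Payment period 1: opening $8,288.21; payment $862.00; balance $7,426.21
Payment period 2: opening $7,426.21; payment $862.00; balance $6,564.21
Payment period 3: opening $6,564.21; payment $862.00; balance $5,702.21
Payment period 4: opening $5,702.21; payment $862.00; balance $4,840.21
Payment period 5: opening $4,840.21; payment $862.00; balance $3,978.21
Payment period 6: opening $3,978.21; payment $862.00; balance $3,116.21
Payment period 7: opening $3,116.21; payment $862.00; balance $2,254.21
Payment period 8: opening $2,254.21; payment $862.00; balance $1,392.21
Payment period 9: opening $1,392.21; payment $862.00; balance $530.21
Payment period 10: opening $530.21; payment $530.21; balance $0.00

$530.21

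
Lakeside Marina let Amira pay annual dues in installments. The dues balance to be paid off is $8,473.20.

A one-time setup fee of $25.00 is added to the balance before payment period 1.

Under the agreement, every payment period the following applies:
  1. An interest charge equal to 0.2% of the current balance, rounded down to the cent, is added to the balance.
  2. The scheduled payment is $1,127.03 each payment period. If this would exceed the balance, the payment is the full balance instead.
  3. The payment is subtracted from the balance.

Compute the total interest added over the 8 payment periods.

# | Opening | Interest | Payment | End bal
1 | $8,498.20 | $16.99 | $1,127.03 | $7,388.16
2 | $7,388.16 | $14.77 | $1,127.03 | $6,275.90
3 | $6,275.90 | $12.55 | $1,127.03 | $5,161.42
4 | $5,161.42 | $10.32 | $1,127.03 | $4,044.71
5 | $4,044.71 | $8.08 | $1,127.03 | $2,925.76
6 | $2,925.76 | $5.85 | $1,127.03 | $1,804.58
7 | $1,804.58 | $3.60 | $1,127.03 | $681.15
8 | $681.15 | $1.36 | $682.51 | $0.00
Total interest: $16.99 + $14.77 + $12.55 + $10.32 + $8.08 + $5.85 + $3.60 + $1.36 = $73.52

$73.52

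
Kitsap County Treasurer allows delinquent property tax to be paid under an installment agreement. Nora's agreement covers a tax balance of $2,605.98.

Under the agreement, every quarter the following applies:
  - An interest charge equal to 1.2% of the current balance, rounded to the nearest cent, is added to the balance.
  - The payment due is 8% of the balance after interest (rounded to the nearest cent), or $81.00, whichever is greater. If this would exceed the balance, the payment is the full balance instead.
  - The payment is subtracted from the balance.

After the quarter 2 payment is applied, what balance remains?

Quarter 1: opening $2,605.98; interest $31.27 → $2,637.25; payment $210.98; balance $2,426.27
Quarter 2: opening $2,426.27; interest $29.12 → $2,455.39; payment $196.43; balance $2,258.96

$2,258.96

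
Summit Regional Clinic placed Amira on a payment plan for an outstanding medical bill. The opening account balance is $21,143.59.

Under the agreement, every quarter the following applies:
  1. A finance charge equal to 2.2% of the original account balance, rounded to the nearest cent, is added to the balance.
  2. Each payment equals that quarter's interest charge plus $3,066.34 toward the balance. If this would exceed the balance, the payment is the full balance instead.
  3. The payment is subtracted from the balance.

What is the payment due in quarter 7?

$3,210.71

Quarter 1: $21,143.59 +$465.16 interest = $21,608.75; pay $3,531.50 → $18,077.25
Quarter 2: $18,077.25 +$465.16 interest = $18,542.41; pay $3,531.50 → $15,010.91
Quarter 3: $15,010.91 +$465.16 interest = $15,476.07; pay $3,531.50 → $11,944.57
Quarter 4: $11,944.57 +$465.16 interest = $12,409.73; pay $3,531.50 → $8,878.23
Quarter 5: $8,878.23 +$465.16 interest = $9,343.39; pay $3,531.50 → $5,811.89
Quarter 6: $5,811.89 +$465.16 interest = $6,277.05; pay $3,531.50 → $2,745.55
Quarter 7: $2,745.55 +$465.16 interest = $3,210.71; pay $3,210.71 → $0.00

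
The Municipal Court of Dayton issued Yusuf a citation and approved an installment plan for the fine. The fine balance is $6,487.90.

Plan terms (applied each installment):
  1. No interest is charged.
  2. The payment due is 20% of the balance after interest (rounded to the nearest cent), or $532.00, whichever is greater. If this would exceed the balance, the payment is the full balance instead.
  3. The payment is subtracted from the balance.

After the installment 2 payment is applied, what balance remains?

Installment 1: $6,487.90 − $1,297.58 → $5,190.32
Installment 2: $5,190.32 − $1,038.06 → $4,152.26

$4,152.26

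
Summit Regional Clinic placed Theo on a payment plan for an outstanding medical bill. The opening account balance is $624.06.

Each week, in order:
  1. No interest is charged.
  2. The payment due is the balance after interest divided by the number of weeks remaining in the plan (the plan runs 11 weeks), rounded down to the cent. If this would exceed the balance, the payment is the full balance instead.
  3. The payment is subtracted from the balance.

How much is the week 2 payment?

Week 1: $624.06 − $56.73 → $567.33
Week 2: $567.33 − $56.73 → $510.60

$56.73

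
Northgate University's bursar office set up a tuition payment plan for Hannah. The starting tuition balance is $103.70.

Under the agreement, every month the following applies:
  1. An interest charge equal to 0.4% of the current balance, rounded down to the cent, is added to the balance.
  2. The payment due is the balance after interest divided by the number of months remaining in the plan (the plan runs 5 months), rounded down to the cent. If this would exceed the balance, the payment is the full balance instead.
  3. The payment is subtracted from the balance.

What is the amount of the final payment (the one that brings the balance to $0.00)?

$21.15

# | Opening | Interest | Payment | End bal
1 | $103.70 | $0.41 | $20.82 | $83.29
2 | $83.29 | $0.33 | $20.90 | $62.72
3 | $62.72 | $0.25 | $20.99 | $41.98
4 | $41.98 | $0.16 | $21.07 | $21.07
5 | $21.07 | $0.08 | $21.15 | $0.00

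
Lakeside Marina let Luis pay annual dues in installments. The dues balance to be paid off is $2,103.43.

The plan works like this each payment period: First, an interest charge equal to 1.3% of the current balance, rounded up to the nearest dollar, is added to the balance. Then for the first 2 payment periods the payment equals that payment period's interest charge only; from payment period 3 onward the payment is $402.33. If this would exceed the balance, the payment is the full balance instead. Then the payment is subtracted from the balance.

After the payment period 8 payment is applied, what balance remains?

Payment period 1: $2,103.43 +$28.00 interest = $2,131.43; pay $28.00 → $2,103.43
Payment period 2: $2,103.43 +$28.00 interest = $2,131.43; pay $28.00 → $2,103.43
Payment period 3: $2,103.43 +$28.00 interest = $2,131.43; pay $402.33 → $1,729.10
Payment period 4: $1,729.10 +$23.00 interest = $1,752.10; pay $402.33 → $1,349.77
Payment period 5: $1,349.77 +$18.00 interest = $1,367.77; pay $402.33 → $965.44
Payment period 6: $965.44 +$13.00 interest = $978.44; pay $402.33 → $576.11
Payment period 7: $576.11 +$8.00 interest = $584.11; pay $402.33 → $181.78
Payment period 8: $181.78 +$3.00 interest = $184.78; pay $184.78 → $0.00

$0.00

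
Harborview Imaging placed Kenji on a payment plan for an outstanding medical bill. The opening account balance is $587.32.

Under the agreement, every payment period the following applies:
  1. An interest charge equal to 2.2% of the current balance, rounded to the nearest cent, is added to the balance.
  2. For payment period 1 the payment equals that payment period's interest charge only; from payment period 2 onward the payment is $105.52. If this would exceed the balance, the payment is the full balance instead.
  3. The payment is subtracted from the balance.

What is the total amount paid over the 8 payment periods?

Payment period 1: opening $587.32; interest $12.92 → $600.24; payment $12.92; balance $587.32
Payment period 2: opening $587.32; interest $12.92 → $600.24; payment $105.52; balance $494.72
Payment period 3: opening $494.72; interest $10.88 → $505.60; payment $105.52; balance $400.08
Payment period 4: opening $400.08; interest $8.80 → $408.88; payment $105.52; balance $303.36
Payment period 5: opening $303.36; interest $6.67 → $310.03; payment $105.52; balance $204.51
Payment period 6: opening $204.51; interest $4.50 → $209.01; payment $105.52; balance $103.49
Payment period 7: opening $103.49; interest $2.28 → $105.77; payment $105.52; balance $0.25
Payment period 8: opening $0.25; interest $0.01 → $0.26; payment $0.26; balance $0.00
Total paid: $646.30

$646.30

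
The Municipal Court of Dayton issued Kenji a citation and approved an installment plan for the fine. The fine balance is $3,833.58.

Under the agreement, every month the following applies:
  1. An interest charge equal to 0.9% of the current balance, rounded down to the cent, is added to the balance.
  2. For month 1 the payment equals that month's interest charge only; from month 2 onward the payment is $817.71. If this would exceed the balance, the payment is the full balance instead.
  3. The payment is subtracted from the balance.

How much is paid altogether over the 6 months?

$3,969.45

# | Opening | Interest | Payment | End bal
1 | $3,833.58 | $34.50 | $34.50 | $3,833.58
2 | $3,833.58 | $34.50 | $817.71 | $3,050.37
3 | $3,050.37 | $27.45 | $817.71 | $2,260.11
4 | $2,260.11 | $20.34 | $817.71 | $1,462.74
5 | $1,462.74 | $13.16 | $817.71 | $658.19
6 | $658.19 | $5.92 | $664.11 | $0.00
Total paid: $3,969.45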